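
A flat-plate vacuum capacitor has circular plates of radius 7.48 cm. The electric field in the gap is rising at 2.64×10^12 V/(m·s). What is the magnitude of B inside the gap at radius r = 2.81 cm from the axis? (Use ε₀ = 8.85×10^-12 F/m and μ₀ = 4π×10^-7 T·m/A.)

4.13×10^-7 T

I_d = ε₀ dΦ_E/dt = ε₀ πR² (dE/dt) = (8.85×10^-12)(0.01758)(2.64×10^12) = 0.4107 A through the full plate area.
An Ampèrian loop of radius r encloses a fraction (r/R)² of I_d. Then B·2πr = μ₀ I_d (r/R)², giving B = μ₀ I_d r/(2πR²) = 4.13×10^-7 T.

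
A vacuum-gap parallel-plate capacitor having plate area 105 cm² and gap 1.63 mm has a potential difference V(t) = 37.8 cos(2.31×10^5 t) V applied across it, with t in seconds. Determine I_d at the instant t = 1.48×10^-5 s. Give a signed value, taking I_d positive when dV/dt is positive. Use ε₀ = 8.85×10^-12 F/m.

C = ε₀A/d = (8.85×10^-12)(0.0105)/(1.63×10^-3) = 5.701×10^-11 F. dV/dt = V₀ω·−sin(ωt); at ωt = 3.4188 rad this factor is 0.2737.
I_d = C dV/dt = (5.701×10^-11)(37.8)(2.31×10^5)(0.2737) = 1.36×10^-4 A.

1.36×10^-4 A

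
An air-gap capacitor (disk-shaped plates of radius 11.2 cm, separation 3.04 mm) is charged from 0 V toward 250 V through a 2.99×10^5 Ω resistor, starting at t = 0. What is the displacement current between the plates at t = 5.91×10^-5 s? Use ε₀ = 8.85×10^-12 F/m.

C = ε₀A/d = (8.85×10^-12)(0.03941)/(3.04×10^-3) = 1.147×10^-10 F, so τ = RC = 3.430×10^-5 s.
The conduction current is I(t) = (V₀/R) e^(−t/τ), and the displacement current between the plates equals it.
t/τ = 1.723; I_d = (250/2.99×10^5) · e^(−1.723) = (8.361×10^-4)(0.1785) = 1.49×10^-4 A.

1.49×10^-4 A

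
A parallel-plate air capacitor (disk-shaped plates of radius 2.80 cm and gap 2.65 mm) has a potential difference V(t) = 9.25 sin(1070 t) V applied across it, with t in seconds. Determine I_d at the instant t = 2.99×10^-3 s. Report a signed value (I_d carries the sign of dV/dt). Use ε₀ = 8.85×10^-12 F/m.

-8.13×10^-8 A

dV/dt = (9.25)(1070)·cos(3.1993) = -9881 V/s.
I_d = C dV/dt with C = ε₀A/d = (8.85×10^-12)(2.463×10^-3)/(2.65×10^-3) = 8.225×10^-12 F, so I_d = (8.225×10^-12)(-9881) = -8.13×10^-8 A.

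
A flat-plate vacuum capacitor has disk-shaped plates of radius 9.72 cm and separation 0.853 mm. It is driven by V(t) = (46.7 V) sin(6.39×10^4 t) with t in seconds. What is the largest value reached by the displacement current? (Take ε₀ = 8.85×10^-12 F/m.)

The displacement current equals the conduction current C dV/dt, which peaks at C V₀ ω.
With C = ε₀A/d = (8.85×10^-12)(0.02968)/(8.53×10^-4) = 3.079×10^-10 F and ω = 6.39×10^4 rad/s, I_d,max = (3.079×10^-10)(46.7)(6.39×10^4) = 9.19×10^-4 A.

9.19×10^-4 A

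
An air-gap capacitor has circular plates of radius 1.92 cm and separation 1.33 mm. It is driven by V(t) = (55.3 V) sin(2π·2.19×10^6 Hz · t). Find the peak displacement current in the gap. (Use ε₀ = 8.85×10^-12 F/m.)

The displacement current equals the conduction current C dV/dt, which peaks at C V₀ ω.
With C = ε₀A/d = (8.85×10^-12)(1.158×10^-3)/(1.33×10^-3) = 7.705×10^-12 F and ω = 2πf = 1.376×10^7 rad/s, I_d,max = (7.705×10^-12)(55.3)(1.376×10^7) = 5.86×10^-3 A.

5.86×10^-3 A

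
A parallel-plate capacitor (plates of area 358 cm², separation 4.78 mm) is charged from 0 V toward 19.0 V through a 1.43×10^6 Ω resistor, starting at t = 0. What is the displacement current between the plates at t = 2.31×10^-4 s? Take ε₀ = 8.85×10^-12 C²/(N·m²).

1.16×10^-6 A

With C = ε₀A/d = (8.85×10^-12)(0.0358)/(4.78×10^-3) = 6.628×10^-11 F, the time constant is τ = RC = 9.478×10^-5 s, so t/τ = 2.437 and e^(−t/τ) = 0.08742.
I_d = I_cond = (V₀/R) e^(−t/τ) = (1.329×10^-5)(0.08742) = 1.16×10^-6 A.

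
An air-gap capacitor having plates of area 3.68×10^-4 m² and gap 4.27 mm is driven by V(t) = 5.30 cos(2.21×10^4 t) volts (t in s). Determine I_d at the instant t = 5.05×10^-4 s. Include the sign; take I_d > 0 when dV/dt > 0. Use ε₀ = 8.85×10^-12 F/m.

dE/dt = (V₀ω/d)·−sin(ωt) with ωt = 11.1605 rad: (5.30)(2.21×10^4)(0.9864)/(4.27×10^-3) = 2.706×10^7 V/(m·s).
I_d = ε₀ A dE/dt = (8.85×10^-12)(3.68×10^-4)(2.706×10^7) = 8.81×10^-8 A.

8.81×10^-8 A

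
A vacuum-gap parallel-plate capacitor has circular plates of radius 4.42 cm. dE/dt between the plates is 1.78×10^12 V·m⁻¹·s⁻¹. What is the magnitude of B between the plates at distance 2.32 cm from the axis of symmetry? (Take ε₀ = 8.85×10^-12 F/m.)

I_d = ε₀ dΦ_E/dt = ε₀ πR² (dE/dt) = (8.85×10^-12)(6.138×10^-3)(1.78×10^12) = 0.09669 A through the full plate area.
∮B·dl = μ₀ I_d,enc with I_d,enc = I_d r²/R² = 0.02664 A; so B = μ₀ I_d,enc/(2πr) = 2.30×10^-7 T.

2.30×10^-7 T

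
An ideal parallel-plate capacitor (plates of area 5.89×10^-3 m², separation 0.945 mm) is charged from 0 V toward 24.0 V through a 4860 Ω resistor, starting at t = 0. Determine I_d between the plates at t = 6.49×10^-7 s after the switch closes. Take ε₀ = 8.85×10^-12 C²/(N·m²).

With C = ε₀A/d = (8.85×10^-12)(5.89×10^-3)/(9.45×10^-4) = 5.516×10^-11 F, the time constant is τ = RC = 2.681×10^-7 s, so t/τ = 2.421 and e^(−t/τ) = 0.08883.
I_d = I_cond = (V₀/R) e^(−t/τ) = (4.938×10^-3)(0.08883) = 4.39×10^-4 A.

4.39×10^-4 A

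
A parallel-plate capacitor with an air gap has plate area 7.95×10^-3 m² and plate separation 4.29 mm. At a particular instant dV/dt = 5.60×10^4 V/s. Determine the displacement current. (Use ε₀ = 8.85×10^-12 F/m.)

C = ε₀A/d = (8.85×10^-12)(7.95×10^-3)/(4.29×10^-3) = 1.640×10^-11 F.
I_d = C dV/dt = (1.640×10^-11)(5.60×10^4) = 9.18×10^-7 A.

9.18×10^-7 A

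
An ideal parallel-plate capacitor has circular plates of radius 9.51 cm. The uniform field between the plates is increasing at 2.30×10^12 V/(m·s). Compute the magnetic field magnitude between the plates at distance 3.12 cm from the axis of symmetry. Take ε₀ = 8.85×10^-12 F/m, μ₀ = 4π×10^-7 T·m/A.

Through the whole plate area (πR² = 0.02841 m²), I_d = ε₀ πR² dE/dt = 0.5783 A.
∮B·dl = μ₀ I_d,enc with I_d,enc = I_d r²/R² = 0.06224 A; so B = μ₀ I_d,enc/(2πr) = 3.99×10^-7 T.

3.99×10^-7 T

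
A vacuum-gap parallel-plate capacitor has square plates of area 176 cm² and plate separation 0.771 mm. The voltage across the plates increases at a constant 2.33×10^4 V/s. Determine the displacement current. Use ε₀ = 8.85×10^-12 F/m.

4.71×10^-6 A

The field between the plates is E = V/d, so dE/dt = (2.33×10^4)/(7.71×10^-4 m) = 3.022×10^7 V/(m·s).
I_d = ε₀ A (dE/dt) = (8.85×10^-12)(0.0176)(3.022×10^7) = 4.71×10^-6 A.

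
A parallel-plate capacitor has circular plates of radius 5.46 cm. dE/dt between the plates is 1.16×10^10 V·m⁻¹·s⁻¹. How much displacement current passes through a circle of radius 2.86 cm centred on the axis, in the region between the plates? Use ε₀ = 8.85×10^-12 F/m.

2.64×10^-4 A

I_d = ε₀ dΦ_E/dt = ε₀ πR² (dE/dt) = (8.85×10^-12)(9.366×10^-3)(1.16×10^10) = 9.615×10^-4 A through the full plate area.
The field is uniform, so I_d,enc = I_d (r/R)² = (9.615×10^-4)(2.86/5.46)² = 2.64×10^-4 A.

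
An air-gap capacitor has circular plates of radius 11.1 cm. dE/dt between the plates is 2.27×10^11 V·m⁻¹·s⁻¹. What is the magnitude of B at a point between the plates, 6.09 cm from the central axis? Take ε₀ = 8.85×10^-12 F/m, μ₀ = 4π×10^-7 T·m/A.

7.69×10^-8 T

I_d = ε₀ dΦ_E/dt = ε₀ πR² (dE/dt) = (8.85×10^-12)(0.03871)(2.27×10^11) = 0.07777 A through the full plate area.
An Ampèrian loop of radius r encloses a fraction (r/R)² of I_d. Then B·2πr = μ₀ I_d (r/R)², giving B = μ₀ I_d r/(2πR²) = 7.69×10^-8 T.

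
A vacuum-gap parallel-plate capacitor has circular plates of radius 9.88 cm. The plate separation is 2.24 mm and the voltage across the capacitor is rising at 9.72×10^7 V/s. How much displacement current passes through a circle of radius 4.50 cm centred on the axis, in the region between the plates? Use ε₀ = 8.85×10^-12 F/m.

I_d = C dV/dt with C = ε₀πR²/d = 1.212×10^-10 F, so I_d = (1.212×10^-10)(9.72×10^7) = 0.01178 A.
Through an area πr² the displacement current is I_d·(πr²/πR²) = I_d (r/R)² = 2.44×10^-3 A.

2.44×10^-3 A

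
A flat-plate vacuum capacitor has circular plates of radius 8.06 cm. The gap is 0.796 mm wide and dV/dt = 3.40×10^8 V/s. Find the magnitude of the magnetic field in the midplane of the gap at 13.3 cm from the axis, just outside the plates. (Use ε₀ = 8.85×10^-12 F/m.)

I_d = C dV/dt with C = ε₀πR²/d = 2.269×10^-10 F, so I_d = (2.269×10^-10)(3.40×10^8) = 0.07715 A.
With r > R the enclosed displacement current is the full I_d; B = μ₀ I_d / (2πr) = 1.16×10^-7 T.

1.16×10^-7 T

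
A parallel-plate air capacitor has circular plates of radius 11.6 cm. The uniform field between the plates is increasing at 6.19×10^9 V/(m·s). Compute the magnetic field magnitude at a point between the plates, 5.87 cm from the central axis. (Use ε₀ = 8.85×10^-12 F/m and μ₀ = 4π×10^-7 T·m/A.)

2.02×10^-9 T

Total displacement current: I_d = ε₀(πR²)(dE/dt) = (8.85×10^-12)(0.04227)(6.19×10^9) = 2.316×10^-3 A.
For r < R the Ampère–Maxwell law gives B(2πr) = μ₀ I_d (r²/R²), so B = μ₀ I_d r/(2πR²) = (4π×10^-7)(2.316×10^-3)(0.0587)/(2π·0.116²) = 2.02×10^-9 T.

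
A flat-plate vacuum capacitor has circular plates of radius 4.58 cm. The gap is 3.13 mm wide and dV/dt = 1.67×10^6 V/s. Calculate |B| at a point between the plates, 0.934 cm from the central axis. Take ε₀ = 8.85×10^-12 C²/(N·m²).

With E = V/d, dE/dt = 5.335×10^8 V/(m·s) and πR² = 6.590×10^-3 m², giving I_d = ε₀ πR² dE/dt = 3.111×10^-5 A.
An Ampèrian loop of radius r encloses a fraction (r/R)² of I_d. Then B·2πr = μ₀ I_d (r/R)², giving B = μ₀ I_d r/(2πR²) = 2.77×10^-11 T.

2.77×10^-11 T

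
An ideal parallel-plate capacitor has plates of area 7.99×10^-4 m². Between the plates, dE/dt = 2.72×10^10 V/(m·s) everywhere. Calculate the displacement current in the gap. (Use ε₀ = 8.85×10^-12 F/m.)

1.92×10^-4 A

With a uniform field, Φ_E = EA, so I_d = ε₀ A dE/dt = 1.92×10^-4 A.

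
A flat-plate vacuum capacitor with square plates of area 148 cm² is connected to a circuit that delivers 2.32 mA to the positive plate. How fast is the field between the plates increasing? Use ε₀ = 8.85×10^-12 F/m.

The displacement current between the plates equals the conduction current, I_d = 2.32 mA.
Since I_d = ε₀ A dE/dt, dE/dt = I_d/(ε₀A) = (2.32×10^-3)/((8.85×10^-12)(0.0148)) = 1.77×10^10 V/(m·s).

1.77×10^10 V/(m·s)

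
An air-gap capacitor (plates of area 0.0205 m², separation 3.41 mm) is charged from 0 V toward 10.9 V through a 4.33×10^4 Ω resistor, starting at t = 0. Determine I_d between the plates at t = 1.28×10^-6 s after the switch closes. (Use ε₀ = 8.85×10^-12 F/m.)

1.44×10^-4 A

C = ε₀A/d = (8.85×10^-12)(0.0205)/(3.41×10^-3) = 5.320×10^-11 F, so τ = RC = 2.304×10^-6 s.
The conduction current is I(t) = (V₀/R) e^(−t/τ), and the displacement current between the plates equals it.
t/τ = 0.5556; I_d = (10.9/4.33×10^4) · e^(−0.5556) = (2.517×10^-4)(0.5737) = 1.44×10^-4 A.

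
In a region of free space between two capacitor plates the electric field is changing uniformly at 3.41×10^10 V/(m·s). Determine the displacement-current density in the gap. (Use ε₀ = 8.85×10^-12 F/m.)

The displacement-current density is ε₀ ∂E/∂t = (8.85×10^-12)(3.41×10^10) = 0.302 A/m².

0.302 A/m²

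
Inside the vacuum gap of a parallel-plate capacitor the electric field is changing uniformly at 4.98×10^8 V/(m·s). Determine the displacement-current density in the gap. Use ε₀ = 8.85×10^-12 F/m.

4.41×10^-3 A/m²

J_d = ε₀ ∂E/∂t, so J_d = 4.41×10^-3 A/m².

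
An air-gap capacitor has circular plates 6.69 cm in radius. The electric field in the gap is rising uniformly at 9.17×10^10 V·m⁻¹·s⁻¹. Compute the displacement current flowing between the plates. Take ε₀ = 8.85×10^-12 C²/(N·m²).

The displacement current is ε₀ times dΦ_E/dt = ε₀ A dE/dt = (8.85×10^-12)(0.01406)(9.17×10^10) = 0.0114 A.

0.0114 A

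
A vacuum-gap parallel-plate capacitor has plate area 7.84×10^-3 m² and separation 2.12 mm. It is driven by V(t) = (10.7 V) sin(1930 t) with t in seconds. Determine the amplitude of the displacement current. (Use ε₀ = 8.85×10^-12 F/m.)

The displacement current equals the conduction current C dV/dt, which peaks at C V₀ ω.
With C = ε₀A/d = (8.85×10^-12)(7.84×10^-3)/(2.12×10^-3) = 3.273×10^-11 F and ω = 1930 rad/s, I_d,max = (3.273×10^-11)(10.7)(1930) = 6.76×10^-7 A.

6.76×10^-7 A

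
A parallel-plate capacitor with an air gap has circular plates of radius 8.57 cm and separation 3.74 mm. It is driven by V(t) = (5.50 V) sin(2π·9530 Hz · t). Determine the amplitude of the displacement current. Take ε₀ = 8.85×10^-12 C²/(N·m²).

(dE/dt)_max = V₀ω/d = 8.806×10^7 V/(m·s); ω = 2πf = 5.988×10^4 rad/s.
I_d,max = ε₀ A (dE/dt)_max = (8.85×10^-12)(0.02307)(8.806×10^7) = 1.80×10^-5 A.

1.80×10^-5 A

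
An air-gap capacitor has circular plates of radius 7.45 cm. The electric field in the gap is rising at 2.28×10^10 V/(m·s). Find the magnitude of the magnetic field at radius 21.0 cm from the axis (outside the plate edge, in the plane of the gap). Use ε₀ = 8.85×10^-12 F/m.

3.35×10^-9 T

Through the whole plate area (πR² = 0.01744 m²), I_d = ε₀ πR² dE/dt = 3.519×10^-3 A.
Outside the plates the loop encloses all of I_d, so B·2πr = μ₀ I_d and B = 3.35×10^-9 T.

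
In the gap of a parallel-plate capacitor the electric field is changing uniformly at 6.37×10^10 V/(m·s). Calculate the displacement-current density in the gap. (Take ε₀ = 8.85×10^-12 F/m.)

J_d = ε₀ dE/dt = (8.85×10^-12)(6.37×10^10) = 0.564 A/m².

0.564 A/m²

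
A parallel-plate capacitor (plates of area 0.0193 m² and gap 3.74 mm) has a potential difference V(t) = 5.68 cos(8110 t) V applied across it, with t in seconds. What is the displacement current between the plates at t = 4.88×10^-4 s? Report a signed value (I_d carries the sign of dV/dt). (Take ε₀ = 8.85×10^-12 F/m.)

dE/dt = (V₀ω/d)·−sin(ωt) with ωt = 3.95768 rad: (5.68)(8110)(0.7285)/(3.74×10^-3) = 8.973×10^6 V/(m·s).
I_d = ε₀ A dE/dt = (8.85×10^-12)(0.0193)(8.973×10^6) = 1.53×10^-6 A.

1.53×10^-6 A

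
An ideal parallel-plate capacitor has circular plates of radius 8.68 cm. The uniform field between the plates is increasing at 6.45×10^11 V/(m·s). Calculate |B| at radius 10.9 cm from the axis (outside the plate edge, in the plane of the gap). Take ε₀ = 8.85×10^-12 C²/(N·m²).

2.48×10^-7 T

Total displacement current: I_d = ε₀(πR²)(dE/dt) = (8.85×10^-12)(0.02367)(6.45×10^11) = 0.1351 A.
With r > R the enclosed displacement current is the full I_d; B = μ₀ I_d / (2πr) = 2.48×10^-7 T.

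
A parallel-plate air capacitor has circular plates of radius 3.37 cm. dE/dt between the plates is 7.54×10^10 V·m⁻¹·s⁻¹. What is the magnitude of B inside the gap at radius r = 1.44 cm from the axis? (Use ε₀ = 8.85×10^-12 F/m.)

Total displacement current: I_d = ε₀(πR²)(dE/dt) = (8.85×10^-12)(3.568×10^-3)(7.54×10^10) = 2.381×10^-3 A.
For r < R the Ampère–Maxwell law gives B(2πr) = μ₀ I_d (r²/R²), so B = μ₀ I_d r/(2πR²) = (4π×10^-7)(2.381×10^-3)(0.0144)/(2π·0.0337²) = 6.04×10^-9 T.

6.04×10^-9 T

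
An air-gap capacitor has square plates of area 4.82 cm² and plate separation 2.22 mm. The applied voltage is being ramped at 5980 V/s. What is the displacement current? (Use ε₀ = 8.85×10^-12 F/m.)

1.15×10^-8 A

C = ε₀A/d = (8.85×10^-12)(4.82×10^-4)/(2.22×10^-3) = 1.921×10^-12 F.
I_d = C dV/dt = (1.921×10^-12)(5980) = 1.15×10^-8 A.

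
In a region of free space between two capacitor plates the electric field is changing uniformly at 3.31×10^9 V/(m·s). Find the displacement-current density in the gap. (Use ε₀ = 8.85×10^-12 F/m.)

0.0293 A/m²

The displacement-current density is ε₀ ∂E/∂t = (8.85×10^-12)(3.31×10^9) = 0.0293 A/m².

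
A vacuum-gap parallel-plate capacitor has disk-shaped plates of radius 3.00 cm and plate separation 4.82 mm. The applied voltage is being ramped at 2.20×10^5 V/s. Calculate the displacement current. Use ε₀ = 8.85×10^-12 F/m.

1.14×10^-6 A

The displacement current equals the charging current C dV/dt. With C = ε₀A/d = (8.85×10^-12)(2.827×10^-3)/(4.82×10^-3) = 5.191×10^-12 F, I_d = (5.191×10^-12)(2.20×10^5) = 1.14×10^-6 A.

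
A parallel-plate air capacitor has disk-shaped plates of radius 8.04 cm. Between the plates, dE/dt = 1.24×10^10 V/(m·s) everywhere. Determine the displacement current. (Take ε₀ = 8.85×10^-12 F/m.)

With a uniform field, Φ_E = EA, so I_d = ε₀ A dE/dt = 2.23×10^-3 A.

2.23×10^-3 A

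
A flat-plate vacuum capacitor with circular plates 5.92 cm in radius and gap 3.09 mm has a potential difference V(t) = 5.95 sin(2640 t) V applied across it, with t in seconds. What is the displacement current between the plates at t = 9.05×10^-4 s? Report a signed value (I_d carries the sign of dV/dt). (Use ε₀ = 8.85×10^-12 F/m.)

C = ε₀A/d = (8.85×10^-12)(0.01101)/(3.09×10^-3) = 3.153×10^-11 F. dV/dt = V₀ω·cos(ωt); at ωt = 2.3892 rad this factor is -0.7301.
I_d = C dV/dt = (3.153×10^-11)(5.95)(2640)(-0.7301) = -3.62×10^-7 A.

-3.62×10^-7 A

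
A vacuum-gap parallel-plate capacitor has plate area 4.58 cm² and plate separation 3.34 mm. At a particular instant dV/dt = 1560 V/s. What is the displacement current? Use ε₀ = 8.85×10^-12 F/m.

1.89×10^-9 A

E = V/d so dE/dt = (dV/dt)/d = 4.671×10^5 V/(m·s), and I_d = ε₀ A dE/dt = (8.85×10^-12)(4.58×10^-4)(4.671×10^5) = 1.89×10^-9 A.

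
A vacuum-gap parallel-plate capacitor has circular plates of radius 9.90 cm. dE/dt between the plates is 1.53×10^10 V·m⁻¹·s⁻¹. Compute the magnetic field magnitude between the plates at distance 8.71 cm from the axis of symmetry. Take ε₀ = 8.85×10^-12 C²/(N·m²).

Through the whole plate area (πR² = 0.03079 m²), I_d = ε₀ πR² dE/dt = 4.169×10^-3 A.
∮B·dl = μ₀ I_d,enc with I_d,enc = I_d r²/R² = 3.227×10^-3 A; so B = μ₀ I_d,enc/(2πr) = 7.41×10^-9 T.

7.41×10^-9 T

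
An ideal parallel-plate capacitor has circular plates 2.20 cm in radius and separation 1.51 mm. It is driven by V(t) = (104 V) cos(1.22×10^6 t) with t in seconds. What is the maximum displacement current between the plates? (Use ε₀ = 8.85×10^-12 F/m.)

1.13×10^-3 A

The displacement current equals the conduction current C dV/dt, which peaks at C V₀ ω.
With C = ε₀A/d = (8.85×10^-12)(1.521×10^-3)/(1.51×10^-3) = 8.914×10^-12 F and ω = 1.22×10^6 rad/s, I_d,max = (8.914×10^-12)(104)(1.22×10^6) = 1.13×10^-3 A.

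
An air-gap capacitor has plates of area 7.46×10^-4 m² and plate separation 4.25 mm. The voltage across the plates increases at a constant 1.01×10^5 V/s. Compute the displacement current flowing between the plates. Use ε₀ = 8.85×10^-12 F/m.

1.57×10^-7 A

The field between the plates is E = V/d, so dE/dt = (1.01×10^5)/(4.25×10^-3 m) = 2.376×10^7 V/(m·s).
I_d = ε₀ A (dE/dt) = (8.85×10^-12)(7.46×10^-4)(2.376×10^7) = 1.57×10^-7 A.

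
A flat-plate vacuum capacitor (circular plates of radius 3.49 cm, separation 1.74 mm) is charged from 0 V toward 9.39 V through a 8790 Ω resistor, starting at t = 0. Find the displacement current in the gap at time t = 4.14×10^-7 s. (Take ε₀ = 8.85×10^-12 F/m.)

9.50×10^-5 A

C = ε₀A/d = (8.85×10^-12)(3.826×10^-3)/(1.74×10^-3) = 1.946×10^-11 F, so τ = RC = 1.711×10^-7 s.
The conduction current is I(t) = (V₀/R) e^(−t/τ), and the displacement current between the plates equals it.
t/τ = 2.420; I_d = (9.39/8790) · e^(−2.420) = (1.068×10^-3)(0.08892) = 9.50×10^-5 A.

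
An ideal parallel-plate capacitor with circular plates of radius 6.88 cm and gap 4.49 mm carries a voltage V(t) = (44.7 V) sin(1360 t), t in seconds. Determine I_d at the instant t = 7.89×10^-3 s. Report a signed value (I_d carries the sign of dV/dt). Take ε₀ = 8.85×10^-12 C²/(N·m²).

C = ε₀A/d = (8.85×10^-12)(0.01487)/(4.49×10^-3) = 2.931×10^-11 F. dV/dt = V₀ω·cos(ωt); at ωt = 10.7304 rad this factor is -0.2621.
I_d = C dV/dt = (2.931×10^-11)(44.7)(1360)(-0.2621) = -4.67×10^-7 A.

-4.67×10^-7 A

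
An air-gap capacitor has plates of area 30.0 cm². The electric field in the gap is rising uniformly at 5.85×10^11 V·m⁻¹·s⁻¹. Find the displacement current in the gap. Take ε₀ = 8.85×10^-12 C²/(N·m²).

The displacement current is ε₀ times dΦ_E/dt = ε₀ A dE/dt = (8.85×10^-12)(3.00×10^-3)(5.85×10^11) = 0.0155 A.

0.0155 A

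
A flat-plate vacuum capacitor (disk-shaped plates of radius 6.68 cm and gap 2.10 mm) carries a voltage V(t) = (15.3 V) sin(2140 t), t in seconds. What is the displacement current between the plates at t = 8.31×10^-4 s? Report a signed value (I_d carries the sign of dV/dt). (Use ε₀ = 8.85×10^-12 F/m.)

-3.99×10^-7 A

C = ε₀A/d = (8.85×10^-12)(0.01402)/(2.10×10^-3) = 5.908×10^-11 F. dV/dt = V₀ω·cos(ωt); at ωt = 1.77834 rad this factor is -0.2061.
I_d = C dV/dt = (5.908×10^-11)(15.3)(2140)(-0.2061) = -3.99×10^-7 A.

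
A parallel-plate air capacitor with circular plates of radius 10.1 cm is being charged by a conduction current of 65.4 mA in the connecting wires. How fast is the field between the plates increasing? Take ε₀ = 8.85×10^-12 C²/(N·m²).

The displacement current between the plates equals the conduction current, I_d = 65.4 mA.
Inverting I_d = ε₀ A dE/dt gives dE/dt = 0.0654 / (8.85×10^-12 · 0.03205) = 2.31×10^11 V/(m·s).

2.31×10^11 V/(m·s)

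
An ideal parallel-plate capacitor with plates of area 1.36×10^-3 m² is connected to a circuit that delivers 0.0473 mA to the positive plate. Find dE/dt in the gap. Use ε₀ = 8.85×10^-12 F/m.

3.93×10^9 V/(m·s)

The displacement current between the plates equals the conduction current, I_d = 0.0473 mA.
Then dE/dt = I_d/(ε₀A) = 3.93×10^9 V/(m·s).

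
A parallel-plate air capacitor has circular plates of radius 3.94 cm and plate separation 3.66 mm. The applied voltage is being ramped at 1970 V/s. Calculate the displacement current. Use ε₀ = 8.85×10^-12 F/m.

The displacement current equals the charging current C dV/dt. With C = ε₀A/d = (8.85×10^-12)(4.877×10^-3)/(3.66×10^-3) = 1.179×10^-11 F, I_d = (1.179×10^-11)(1970) = 2.32×10^-8 A.

2.32×10^-8 A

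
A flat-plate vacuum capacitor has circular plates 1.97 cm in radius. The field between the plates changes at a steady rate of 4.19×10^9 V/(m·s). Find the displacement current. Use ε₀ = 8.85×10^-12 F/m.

With a uniform field, Φ_E = EA, so I_d = ε₀ A dE/dt = 4.52×10^-5 A.

4.52×10^-5 A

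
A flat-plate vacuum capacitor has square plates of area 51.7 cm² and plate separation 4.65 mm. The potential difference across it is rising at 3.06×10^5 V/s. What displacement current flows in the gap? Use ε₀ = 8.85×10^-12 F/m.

3.01×10^-6 A

The field between the plates is E = V/d, so dE/dt = (3.06×10^5)/(4.65×10^-3 m) = 6.581×10^7 V/(m·s).
I_d = ε₀ A (dE/dt) = (8.85×10^-12)(5.17×10^-3)(6.581×10^7) = 3.01×10^-6 A.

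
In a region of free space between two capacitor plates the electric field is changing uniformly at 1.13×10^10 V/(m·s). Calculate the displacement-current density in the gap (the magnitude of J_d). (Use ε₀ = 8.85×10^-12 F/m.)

J_d = ε₀ dE/dt = (8.85×10^-12)(1.13×10^10) = 0.100 A/m².

0.100 A/m²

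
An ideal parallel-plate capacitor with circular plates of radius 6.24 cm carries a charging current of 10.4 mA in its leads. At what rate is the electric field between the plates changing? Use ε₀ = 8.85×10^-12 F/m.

9.61×10^10 V/(m·s)

The displacement current between the plates equals the conduction current, I_d = 10.4 mA.
Then dE/dt = I_d/(ε₀A) = 9.61×10^10 V/(m·s).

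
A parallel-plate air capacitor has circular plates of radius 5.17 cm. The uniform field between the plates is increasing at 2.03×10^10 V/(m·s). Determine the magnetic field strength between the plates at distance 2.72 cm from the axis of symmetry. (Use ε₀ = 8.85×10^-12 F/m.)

3.07×10^-9 T

Total displacement current: I_d = ε₀(πR²)(dE/dt) = (8.85×10^-12)(8.397×10^-3)(2.03×10^10) = 1.509×10^-3 A.
∮B·dl = μ₀ I_d,enc with I_d,enc = I_d r²/R² = 4.177×10^-4 A; so B = μ₀ I_d,enc/(2πr) = 3.07×10^-9 T.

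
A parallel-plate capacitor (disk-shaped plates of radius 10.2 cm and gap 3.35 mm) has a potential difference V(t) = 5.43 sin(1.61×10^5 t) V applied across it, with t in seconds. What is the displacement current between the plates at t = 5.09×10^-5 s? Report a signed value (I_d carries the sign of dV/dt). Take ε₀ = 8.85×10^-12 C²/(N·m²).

-2.52×10^-5 A

dE/dt = (V₀ω/d)·cos(ωt) with ωt = 8.1949 rad: (5.43)(1.61×10^5)(-0.3344)/(3.35×10^-3) = -8.727×10^7 V/(m·s).
I_d = ε₀ A dE/dt = (8.85×10^-12)(0.03269)(-8.727×10^7) = -2.52×10^-5 A.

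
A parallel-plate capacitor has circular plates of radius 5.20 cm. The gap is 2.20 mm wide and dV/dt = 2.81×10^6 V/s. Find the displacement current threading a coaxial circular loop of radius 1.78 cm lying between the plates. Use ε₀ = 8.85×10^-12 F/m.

1.13×10^-5 A

With E = V/d, dE/dt = 1.277×10^9 V/(m·s) and πR² = 8.495×10^-3 m², giving I_d = ε₀ πR² dE/dt = 9.601×10^-5 A.
Since J_d is uniform, the enclosed fraction is (r/R)² = 0.1172, giving I_d,enc = 1.13×10^-5 A.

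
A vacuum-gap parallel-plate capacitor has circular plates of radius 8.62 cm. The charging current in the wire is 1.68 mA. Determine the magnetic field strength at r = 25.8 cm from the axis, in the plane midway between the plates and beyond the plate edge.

By continuity the displacement current in the gap matches the conduction current: I_d = 1.68×10^-3 A.
For r ≥ R the full I_d is enclosed: B = μ₀ I_d/(2πr) = (4π×10^-7)(1.68×10^-3)/(2π·0.258) = 1.30×10^-9 T.

1.30×10^-9 T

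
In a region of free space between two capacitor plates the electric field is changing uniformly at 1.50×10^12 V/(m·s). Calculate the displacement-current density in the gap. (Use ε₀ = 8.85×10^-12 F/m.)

13.3 A/m²

The displacement-current density is ε₀ ∂E/∂t = (8.85×10^-12)(1.50×10^12) = 13.3 A/m².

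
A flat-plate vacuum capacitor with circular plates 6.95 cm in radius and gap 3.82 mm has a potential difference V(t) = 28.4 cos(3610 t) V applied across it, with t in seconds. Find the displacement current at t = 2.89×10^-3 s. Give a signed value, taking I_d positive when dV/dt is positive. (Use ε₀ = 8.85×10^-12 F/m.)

3.05×10^-6 A

dV/dt = (28.4)(3610)·−sin(10.4329) = 8.672×10^4 V/s.
I_d = C dV/dt with C = ε₀A/d = (8.85×10^-12)(0.01517)/(3.82×10^-3) = 3.515×10^-11 F, so I_d = (3.515×10^-11)(8.672×10^4) = 3.05×10^-6 A.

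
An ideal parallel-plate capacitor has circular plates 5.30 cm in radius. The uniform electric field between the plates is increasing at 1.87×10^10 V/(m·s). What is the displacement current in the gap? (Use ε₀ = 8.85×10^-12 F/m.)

With a uniform field, Φ_E = EA, so I_d = ε₀ A dE/dt = 1.46×10^-3 A.

1.46×10^-3 A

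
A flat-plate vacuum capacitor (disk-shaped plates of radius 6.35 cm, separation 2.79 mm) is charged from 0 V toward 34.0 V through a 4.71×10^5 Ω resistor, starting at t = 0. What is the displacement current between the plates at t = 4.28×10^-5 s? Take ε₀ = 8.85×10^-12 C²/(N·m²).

7.52×10^-6 A

C = ε₀A/d = (8.85×10^-12)(0.01267)/(2.79×10^-3) = 4.019×10^-11 F, so τ = RC = 1.893×10^-5 s.
The conduction current is I(t) = (V₀/R) e^(−t/τ), and the displacement current between the plates equals it.
t/τ = 2.261; I_d = (34.0/4.71×10^5) · e^(−2.261) = (7.219×10^-5)(0.1042) = 7.52×10^-6 A.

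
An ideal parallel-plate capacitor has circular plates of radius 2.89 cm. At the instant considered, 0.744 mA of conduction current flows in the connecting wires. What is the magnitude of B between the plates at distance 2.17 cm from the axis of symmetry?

3.87×10^-9 T

Between the plates the displacement current equals the wire current: I_d = 0.744 mA = 7.44×10^-4 A.
∮B·dl = μ₀ I_d,enc with I_d,enc = I_d r²/R² = 4.195×10^-4 A; so B = μ₀ I_d,enc/(2πr) = 3.87×10^-9 T.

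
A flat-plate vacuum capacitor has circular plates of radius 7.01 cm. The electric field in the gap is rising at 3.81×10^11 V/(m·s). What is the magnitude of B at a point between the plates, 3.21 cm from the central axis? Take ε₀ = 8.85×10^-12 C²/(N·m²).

6.80×10^-8 T

Total displacement current: I_d = ε₀(πR²)(dE/dt) = (8.85×10^-12)(0.01544)(3.81×10^11) = 0.05206 A.
An Ampèrian loop of radius r encloses a fraction (r/R)² of I_d. Then B·2πr = μ₀ I_d (r/R)², giving B = μ₀ I_d r/(2πR²) = 6.80×10^-8 T.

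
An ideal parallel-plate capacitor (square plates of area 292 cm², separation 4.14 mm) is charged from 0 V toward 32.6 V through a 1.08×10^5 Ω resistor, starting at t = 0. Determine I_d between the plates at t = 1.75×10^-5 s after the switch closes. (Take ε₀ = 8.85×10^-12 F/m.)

2.25×10^-5 A

C = ε₀A/d = (8.85×10^-12)(0.0292)/(4.14×10^-3) = 6.242×10^-11 F, so τ = RC = 6.741×10^-6 s.
The conduction current is I(t) = (V₀/R) e^(−t/τ), and the displacement current between the plates equals it.
t/τ = 2.596; I_d = (32.6/1.08×10^5) · e^(−2.596) = (3.019×10^-4)(0.07457) = 2.25×10^-5 A.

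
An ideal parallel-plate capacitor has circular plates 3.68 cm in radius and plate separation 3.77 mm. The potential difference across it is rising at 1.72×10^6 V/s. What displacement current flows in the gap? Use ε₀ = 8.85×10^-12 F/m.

1.72×10^-5 A

The field between the plates is E = V/d, so dE/dt = (1.72×10^6)/(3.77×10^-3 m) = 4.562×10^8 V/(m·s).
I_d = ε₀ A (dE/dt) = (8.85×10^-12)(4.254×10^-3)(4.562×10^8) = 1.72×10^-5 A.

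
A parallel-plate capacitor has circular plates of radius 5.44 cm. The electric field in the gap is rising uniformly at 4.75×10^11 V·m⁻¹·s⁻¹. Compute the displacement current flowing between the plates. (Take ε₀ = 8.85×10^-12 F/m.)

0.0391 A

With a uniform field, Φ_E = EA, so I_d = ε₀ A dE/dt = 0.0391 A.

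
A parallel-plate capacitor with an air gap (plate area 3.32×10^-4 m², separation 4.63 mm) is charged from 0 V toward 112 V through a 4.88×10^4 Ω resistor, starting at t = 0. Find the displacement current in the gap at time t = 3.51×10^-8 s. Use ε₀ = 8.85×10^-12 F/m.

C = ε₀A/d = (8.85×10^-12)(3.32×10^-4)/(4.63×10^-3) = 6.346×10^-13 F, so τ = RC = 3.097×10^-8 s.
The conduction current is I(t) = (V₀/R) e^(−t/τ), and the displacement current between the plates equals it.
t/τ = 1.133; I_d = (112/4.88×10^4) · e^(−1.133) = (2.295×10^-3)(0.3221) = 7.39×10^-4 A.

7.39×10^-4 A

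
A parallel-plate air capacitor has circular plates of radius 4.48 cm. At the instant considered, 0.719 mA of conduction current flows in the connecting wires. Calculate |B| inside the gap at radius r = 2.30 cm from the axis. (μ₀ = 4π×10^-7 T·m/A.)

1.65×10^-9 T

No conduction current crosses the gap, so I_d there equals the 7.19×10^-4 A in the leads.
For r < R the Ampère–Maxwell law gives B(2πr) = μ₀ I_d (r²/R²), so B = μ₀ I_d r/(2πR²) = (4π×10^-7)(7.19×10^-4)(0.0230)/(2π·0.0448²) = 1.65×10^-9 T.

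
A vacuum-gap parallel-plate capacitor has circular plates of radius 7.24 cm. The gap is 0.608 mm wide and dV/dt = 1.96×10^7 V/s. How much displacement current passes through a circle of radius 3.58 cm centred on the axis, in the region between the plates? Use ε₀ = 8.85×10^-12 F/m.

dE/dt = (dV/dt)/d = 3.224×10^10 V/(m·s); I_d = ε₀(πR²)(dE/dt) = (8.85×10^-12)(0.01647)(3.224×10^10) = 4.699×10^-3 A.
Since J_d is uniform, the enclosed fraction is (r/R)² = 0.2445, giving I_d,enc = 1.15×10^-3 A.

1.15×10^-3 A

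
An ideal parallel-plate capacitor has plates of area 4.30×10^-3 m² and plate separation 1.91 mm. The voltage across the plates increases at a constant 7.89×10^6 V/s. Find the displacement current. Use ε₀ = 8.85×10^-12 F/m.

1.57×10^-4 A

The field between the plates is E = V/d, so dE/dt = (7.89×10^6)/(1.91×10^-3 m) = 4.131×10^9 V/(m·s).
I_d = ε₀ A (dE/dt) = (8.85×10^-12)(4.30×10^-3)(4.131×10^9) = 1.57×10^-4 A.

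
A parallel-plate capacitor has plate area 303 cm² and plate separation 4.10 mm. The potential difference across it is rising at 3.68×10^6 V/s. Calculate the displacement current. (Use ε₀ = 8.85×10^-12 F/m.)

E = V/d so dE/dt = (dV/dt)/d = 8.976×10^8 V/(m·s), and I_d = ε₀ A dE/dt = (8.85×10^-12)(0.0303)(8.976×10^8) = 2.41×10^-4 A.

2.41×10^-4 A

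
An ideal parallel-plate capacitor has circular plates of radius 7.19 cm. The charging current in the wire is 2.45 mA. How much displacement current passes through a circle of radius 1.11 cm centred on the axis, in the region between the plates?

No conduction current crosses the gap, so I_d there equals the 2.45×10^-3 A in the leads.
Since J_d is uniform, the enclosed fraction is (r/R)² = 0.02383, giving I_d,enc = 5.84×10^-5 A.

5.84×10^-5 A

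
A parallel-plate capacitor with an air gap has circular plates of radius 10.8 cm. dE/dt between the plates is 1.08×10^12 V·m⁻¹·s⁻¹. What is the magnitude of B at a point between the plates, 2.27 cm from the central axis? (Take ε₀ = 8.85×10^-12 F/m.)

1.36×10^-7 T

I_d = ε₀ dΦ_E/dt = ε₀ πR² (dE/dt) = (8.85×10^-12)(0.03664)(1.08×10^12) = 0.3502 A through the full plate area.
For r < R the Ampère–Maxwell law gives B(2πr) = μ₀ I_d (r²/R²), so B = μ₀ I_d r/(2πR²) = (4π×10^-7)(0.3502)(0.0227)/(2π·0.108²) = 1.36×10^-7 T.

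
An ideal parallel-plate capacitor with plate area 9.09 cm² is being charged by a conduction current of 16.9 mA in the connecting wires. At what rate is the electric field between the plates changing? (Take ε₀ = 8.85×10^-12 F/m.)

The displacement current between the plates equals the conduction current, I_d = 16.9 mA.
Inverting I_d = ε₀ A dE/dt gives dE/dt = 0.0169 / (8.85×10^-12 · 9.09×10^-4) = 2.10×10^12 V/(m·s).

2.10×10^12 V/(m·s)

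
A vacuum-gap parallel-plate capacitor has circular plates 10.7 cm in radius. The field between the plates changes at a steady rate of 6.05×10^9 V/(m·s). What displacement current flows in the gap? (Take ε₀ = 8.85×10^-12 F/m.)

1.93×10^-3 A

The displacement current is ε₀ times dΦ_E/dt = ε₀ A dE/dt = (8.85×10^-12)(0.03597)(6.05×10^9) = 1.93×10^-3 A.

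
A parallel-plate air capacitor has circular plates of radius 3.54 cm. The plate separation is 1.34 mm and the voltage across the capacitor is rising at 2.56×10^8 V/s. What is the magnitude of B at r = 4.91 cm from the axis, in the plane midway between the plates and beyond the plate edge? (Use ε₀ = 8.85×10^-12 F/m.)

I_d = C dV/dt with C = ε₀πR²/d = 2.600×10^-11 F, so I_d = (2.600×10^-11)(2.56×10^8) = 6.656×10^-3 A.
Outside the plates the loop encloses all of I_d, so B·2πr = μ₀ I_d and B = 2.71×10^-8 T.

2.71×10^-8 T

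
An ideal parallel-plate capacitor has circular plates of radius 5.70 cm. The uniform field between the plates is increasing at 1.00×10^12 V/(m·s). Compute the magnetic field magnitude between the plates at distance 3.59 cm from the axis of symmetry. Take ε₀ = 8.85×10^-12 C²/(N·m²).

2.00×10^-7 T

Total displacement current: I_d = ε₀(πR²)(dE/dt) = (8.85×10^-12)(0.01021)(1.00×10^12) = 0.09036 A.
An Ampèrian loop of radius r encloses a fraction (r/R)² of I_d. Then B·2πr = μ₀ I_d (r/R)², giving B = μ₀ I_d r/(2πR²) = 2.00×10^-7 T.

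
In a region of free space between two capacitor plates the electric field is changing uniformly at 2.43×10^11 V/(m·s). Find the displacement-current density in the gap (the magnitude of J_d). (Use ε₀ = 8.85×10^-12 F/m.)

The displacement-current density is ε₀ ∂E/∂t = (8.85×10^-12)(2.43×10^11) = 2.15 A/m².

2.15 A/m²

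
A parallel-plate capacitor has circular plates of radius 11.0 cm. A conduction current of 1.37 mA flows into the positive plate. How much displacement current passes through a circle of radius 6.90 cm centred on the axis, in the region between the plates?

Between the plates the displacement current equals the wire current: I_d = 1.37 mA = 1.37×10^-3 A.
Since J_d is uniform, the enclosed fraction is (r/R)² = 0.3935, giving I_d,enc = 5.39×10^-4 A.

5.39×10^-4 A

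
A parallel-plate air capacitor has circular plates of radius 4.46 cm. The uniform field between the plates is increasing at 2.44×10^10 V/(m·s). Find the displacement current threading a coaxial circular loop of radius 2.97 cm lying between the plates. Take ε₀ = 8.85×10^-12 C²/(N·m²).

5.98×10^-4 A

I_d = ε₀ dΦ_E/dt = ε₀ πR² (dE/dt) = (8.85×10^-12)(6.249×10^-3)(2.44×10^10) = 1.349×10^-3 A through the full plate area.
Through an area πr² the displacement current is I_d·(πr²/πR²) = I_d (r/R)² = 5.98×10^-4 A.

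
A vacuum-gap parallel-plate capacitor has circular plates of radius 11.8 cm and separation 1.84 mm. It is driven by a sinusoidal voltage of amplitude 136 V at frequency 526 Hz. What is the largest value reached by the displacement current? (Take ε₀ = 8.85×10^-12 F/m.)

(dE/dt)_max = V₀ω/d = 2.443×10^8 V/(m·s); ω = 2πf = 3305 rad/s.
I_d,max = ε₀ A (dE/dt)_max = (8.85×10^-12)(0.04374)(2.443×10^8) = 9.46×10^-5 A.

9.46×10^-5 A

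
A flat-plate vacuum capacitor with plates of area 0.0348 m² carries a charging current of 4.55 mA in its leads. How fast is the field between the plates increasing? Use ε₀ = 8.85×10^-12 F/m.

Charge continuity gives I_d = I = 4.55×10^-3 A between the plates.
Inverting I_d = ε₀ A dE/dt gives dE/dt = 4.55×10^-3 / (8.85×10^-12 · 0.0348) = 1.48×10^10 V/(m·s).

1.48×10^10 V/(m·s)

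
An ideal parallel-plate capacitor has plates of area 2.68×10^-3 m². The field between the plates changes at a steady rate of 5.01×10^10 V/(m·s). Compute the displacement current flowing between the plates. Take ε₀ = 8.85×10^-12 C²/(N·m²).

The displacement current is ε₀ times dΦ_E/dt = ε₀ A dE/dt = (8.85×10^-12)(2.68×10^-3)(5.01×10^10) = 1.19×10^-3 A.

1.19×10^-3 A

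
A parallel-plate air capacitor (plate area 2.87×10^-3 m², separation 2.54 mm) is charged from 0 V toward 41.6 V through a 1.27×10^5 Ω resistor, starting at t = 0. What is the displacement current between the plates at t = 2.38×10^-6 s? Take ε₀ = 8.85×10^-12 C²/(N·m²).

C = ε₀A/d = (8.85×10^-12)(2.87×10^-3)/(2.54×10^-3) = 1.000×10^-11 F, so τ = RC = 1.270×10^-6 s.
The conduction current is I(t) = (V₀/R) e^(−t/τ), and the displacement current between the plates equals it.
t/τ = 1.874; I_d = (41.6/1.27×10^5) · e^(−1.874) = (3.276×10^-4)(0.1535) = 5.03×10^-5 A.

5.03×10^-5 A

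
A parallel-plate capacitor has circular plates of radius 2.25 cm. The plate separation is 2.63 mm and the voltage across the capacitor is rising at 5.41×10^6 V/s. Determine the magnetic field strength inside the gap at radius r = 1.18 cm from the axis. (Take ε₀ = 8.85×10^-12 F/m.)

I_d = C dV/dt with C = ε₀πR²/d = 5.350×10^-12 F, so I_d = (5.350×10^-12)(5.41×10^6) = 2.894×10^-5 A.
An Ampèrian loop of radius r encloses a fraction (r/R)² of I_d. Then B·2πr = μ₀ I_d (r/R)², giving B = μ₀ I_d r/(2πR²) = 1.35×10^-10 T.

1.35×10^-10 T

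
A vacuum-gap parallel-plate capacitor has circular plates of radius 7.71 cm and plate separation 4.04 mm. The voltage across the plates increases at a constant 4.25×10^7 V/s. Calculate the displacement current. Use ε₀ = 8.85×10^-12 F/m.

1.74×10^-3 A

C = ε₀A/d = (8.85×10^-12)(0.01867)/(4.04×10^-3) = 4.090×10^-11 F.
I_d = C dV/dt = (4.090×10^-11)(4.25×10^7) = 1.74×10^-3 A.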